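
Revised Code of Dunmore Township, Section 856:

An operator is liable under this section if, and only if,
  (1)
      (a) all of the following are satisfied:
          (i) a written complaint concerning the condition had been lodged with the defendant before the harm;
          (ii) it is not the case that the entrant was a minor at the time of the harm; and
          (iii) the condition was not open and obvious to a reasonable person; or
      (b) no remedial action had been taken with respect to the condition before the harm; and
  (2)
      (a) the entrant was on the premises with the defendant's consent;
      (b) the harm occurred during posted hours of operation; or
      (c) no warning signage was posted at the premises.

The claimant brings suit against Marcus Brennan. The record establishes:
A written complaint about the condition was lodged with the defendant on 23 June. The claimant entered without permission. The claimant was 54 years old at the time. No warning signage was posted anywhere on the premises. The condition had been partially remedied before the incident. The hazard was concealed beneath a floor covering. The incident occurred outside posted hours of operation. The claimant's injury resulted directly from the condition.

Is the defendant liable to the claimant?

Yes — liable.

(i) complaint lodged — satisfied.
(ii) not (entrant a minor) — met.
(iii) not open/obvious — met.
(a): T AND T AND T → true.
(b) no remedial action — fails.
(1) = T OR F = true.
(a) consent to enter — not met.
(b) during posted hours — fails.
(c) no signage posted — met.
(2) = F OR F OR T = true.
Overall: T AND T → true.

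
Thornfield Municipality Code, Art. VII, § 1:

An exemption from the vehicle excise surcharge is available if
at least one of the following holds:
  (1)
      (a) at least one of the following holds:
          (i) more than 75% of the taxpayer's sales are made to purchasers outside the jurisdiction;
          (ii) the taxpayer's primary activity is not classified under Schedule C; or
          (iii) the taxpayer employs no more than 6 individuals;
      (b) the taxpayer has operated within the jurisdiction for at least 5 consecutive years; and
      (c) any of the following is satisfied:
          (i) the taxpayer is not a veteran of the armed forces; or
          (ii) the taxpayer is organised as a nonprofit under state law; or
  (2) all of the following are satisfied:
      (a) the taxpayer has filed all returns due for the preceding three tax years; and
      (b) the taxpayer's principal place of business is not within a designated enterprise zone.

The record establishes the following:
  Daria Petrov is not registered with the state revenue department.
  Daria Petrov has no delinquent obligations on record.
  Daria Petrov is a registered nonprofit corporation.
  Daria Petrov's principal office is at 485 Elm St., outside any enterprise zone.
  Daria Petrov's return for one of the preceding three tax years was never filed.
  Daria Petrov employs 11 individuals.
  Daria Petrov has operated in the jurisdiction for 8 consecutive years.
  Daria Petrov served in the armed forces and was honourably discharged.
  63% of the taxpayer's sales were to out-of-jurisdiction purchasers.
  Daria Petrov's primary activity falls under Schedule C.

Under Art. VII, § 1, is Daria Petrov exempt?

No — not exempt.

(i) >75% out-of-jur. sales — not met.
(ii) not (Schedule C activity) — not satisfied.
(iii) ≤ 6 employees — fails.
So (a) is not satisfied (F OR F OR F).
(b) ≥ 5 yrs in jurisdiction — met.
(i) not (veteran) — not met.
(ii) nonprofit — met.
So (c) is satisfied (F OR T).
(1): F AND T AND T → false.
(a) returns current — not met.
(b) not (in enterprise zone) — holds.
(2): F AND T → false.
Overall: F OR F → false.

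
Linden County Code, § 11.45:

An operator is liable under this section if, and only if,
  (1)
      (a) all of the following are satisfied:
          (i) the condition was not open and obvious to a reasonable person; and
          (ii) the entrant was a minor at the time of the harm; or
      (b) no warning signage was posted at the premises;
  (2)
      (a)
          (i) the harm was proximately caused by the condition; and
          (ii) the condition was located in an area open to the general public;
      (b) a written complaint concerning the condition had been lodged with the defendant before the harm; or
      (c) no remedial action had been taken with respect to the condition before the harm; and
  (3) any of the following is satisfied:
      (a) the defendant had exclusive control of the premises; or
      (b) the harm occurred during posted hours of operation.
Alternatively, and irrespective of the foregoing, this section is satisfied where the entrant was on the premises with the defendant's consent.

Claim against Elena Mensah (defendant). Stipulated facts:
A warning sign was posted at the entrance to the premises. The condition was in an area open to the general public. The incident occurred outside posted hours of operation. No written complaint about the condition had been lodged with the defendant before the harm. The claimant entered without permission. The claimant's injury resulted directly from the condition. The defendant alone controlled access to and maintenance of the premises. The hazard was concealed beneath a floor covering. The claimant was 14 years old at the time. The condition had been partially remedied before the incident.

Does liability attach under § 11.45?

Yes — liable.

(i) not open/obvious — met.
(ii) entrant a minor — satisfied.
(a) = T AND T = true.
(b) no signage posted — not satisfied.
(1) = T OR F = true.
(i) proximate cause — holds.
(ii) public area — met.
(a) = T AND T = true.
(b) complaint lodged — not met.
(c) no remedial action — fails.
So (2) is satisfied (T OR F OR F).
(a) exclusive control — holds.
(b) during posted hours — not met.
(3) = T OR F = true.
So Overall is satisfied (T AND T AND T).
Exception (consent to enter) — not satisfied.
Result: main true OR exception false → true.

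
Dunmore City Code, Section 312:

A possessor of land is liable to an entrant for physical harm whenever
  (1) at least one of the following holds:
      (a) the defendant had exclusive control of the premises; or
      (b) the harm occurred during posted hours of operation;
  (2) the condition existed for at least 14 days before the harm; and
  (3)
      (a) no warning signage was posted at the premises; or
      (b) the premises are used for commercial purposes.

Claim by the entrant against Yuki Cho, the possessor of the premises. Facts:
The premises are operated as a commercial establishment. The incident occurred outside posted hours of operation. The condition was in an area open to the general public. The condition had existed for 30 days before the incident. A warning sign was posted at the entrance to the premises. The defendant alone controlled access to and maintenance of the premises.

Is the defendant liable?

(a) exclusive control — holds.
(b) during posted hours — not satisfied.
(1) = T OR F = true.
(2) condition ≥14 days old — satisfied.
(a) no signage posted — fails.
(b) commercial use — satisfied.
(3): F OR T → true.
So Overall is satisfied (T AND T AND T).

Yes — liable.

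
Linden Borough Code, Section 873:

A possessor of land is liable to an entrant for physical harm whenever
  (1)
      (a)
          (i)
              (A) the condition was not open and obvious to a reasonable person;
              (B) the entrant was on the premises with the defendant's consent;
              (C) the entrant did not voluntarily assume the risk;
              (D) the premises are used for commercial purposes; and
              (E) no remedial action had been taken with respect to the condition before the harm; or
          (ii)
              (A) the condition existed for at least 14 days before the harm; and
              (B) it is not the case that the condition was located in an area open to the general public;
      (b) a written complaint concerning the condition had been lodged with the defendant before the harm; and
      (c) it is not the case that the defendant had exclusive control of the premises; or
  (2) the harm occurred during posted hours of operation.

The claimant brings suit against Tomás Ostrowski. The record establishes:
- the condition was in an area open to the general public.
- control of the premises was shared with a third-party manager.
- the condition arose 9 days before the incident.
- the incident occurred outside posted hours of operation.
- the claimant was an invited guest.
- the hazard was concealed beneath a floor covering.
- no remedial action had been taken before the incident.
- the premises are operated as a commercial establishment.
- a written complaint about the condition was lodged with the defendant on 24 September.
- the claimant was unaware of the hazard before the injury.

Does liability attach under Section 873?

Yes — liable.

(A) not open/obvious — met.
(B) consent to enter — holds.
(C) no assumed risk — met.
(D) commercial use — holds.
(E) no remedial action — holds.
(i): T AND T AND T AND T AND T → true.
(A) condition ≥14 days old — not met.
(B) not (public area) — not met.
(ii): F AND F → false.
So (a) is satisfied (T OR F).
(b) complaint lodged — holds.
(c) not (exclusive control) — holds.
(1) = T AND T AND T = true.
(2) during posted hours — not satisfied.
So Overall is satisfied (T OR F).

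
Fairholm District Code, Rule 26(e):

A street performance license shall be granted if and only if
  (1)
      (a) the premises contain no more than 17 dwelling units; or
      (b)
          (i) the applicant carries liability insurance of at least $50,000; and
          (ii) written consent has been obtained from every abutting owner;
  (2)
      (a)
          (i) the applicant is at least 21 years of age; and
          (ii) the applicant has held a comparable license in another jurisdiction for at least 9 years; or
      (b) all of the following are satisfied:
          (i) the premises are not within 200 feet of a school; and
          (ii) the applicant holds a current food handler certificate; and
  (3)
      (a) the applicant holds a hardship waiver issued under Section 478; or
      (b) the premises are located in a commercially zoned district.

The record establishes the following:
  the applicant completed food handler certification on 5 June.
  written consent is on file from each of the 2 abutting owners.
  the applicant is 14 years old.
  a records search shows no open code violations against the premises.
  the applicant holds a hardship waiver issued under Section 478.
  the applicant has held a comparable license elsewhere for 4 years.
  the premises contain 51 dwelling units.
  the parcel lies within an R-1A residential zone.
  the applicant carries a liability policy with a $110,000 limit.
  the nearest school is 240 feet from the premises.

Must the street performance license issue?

Yes — granted.

(a) ≤ 17 units — not satisfied.
(i) insurance ≥ $50,000 — met.
(ii) all abutters consent — satisfied.
(b): T AND T → true.
(1): F OR T → true.
(i) age ≥ 21 — not met.
(ii) prior license ≥ 9 yr — not satisfied.
So (a) is not satisfied (F AND F).
(i) ≥200 ft from school — holds.
(ii) food handler cert. — satisfied.
(b): T AND T → true.
So (2) is satisfied (F OR T).
(a) hardship waiver — satisfied.
(b) commercially zoned — fails.
(3): T OR F → true.
Overall: T AND T AND T → true.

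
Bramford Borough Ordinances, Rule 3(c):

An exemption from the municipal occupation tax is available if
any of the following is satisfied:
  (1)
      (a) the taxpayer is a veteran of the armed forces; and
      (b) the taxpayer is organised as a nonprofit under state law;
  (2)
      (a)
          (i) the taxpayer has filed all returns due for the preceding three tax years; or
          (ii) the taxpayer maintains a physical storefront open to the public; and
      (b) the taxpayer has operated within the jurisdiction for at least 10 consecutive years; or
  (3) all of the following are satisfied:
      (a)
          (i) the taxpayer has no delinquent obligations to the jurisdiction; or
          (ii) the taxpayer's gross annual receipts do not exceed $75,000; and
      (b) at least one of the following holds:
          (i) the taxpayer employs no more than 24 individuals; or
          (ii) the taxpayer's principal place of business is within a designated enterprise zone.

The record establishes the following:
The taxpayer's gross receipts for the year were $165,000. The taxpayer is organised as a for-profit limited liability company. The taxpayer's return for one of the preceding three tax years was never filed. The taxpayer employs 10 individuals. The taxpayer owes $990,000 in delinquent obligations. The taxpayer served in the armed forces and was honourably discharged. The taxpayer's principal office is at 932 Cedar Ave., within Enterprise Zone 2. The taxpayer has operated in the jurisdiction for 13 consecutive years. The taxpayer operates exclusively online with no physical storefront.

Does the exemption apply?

No — not exempt.

(a) veteran — satisfied.
(b) nonprofit — not satisfied.
(1): T AND F → false.
(i) returns current — fails.
(ii) has storefront — not satisfied.
So (a) is not satisfied (F OR F).
(b) ≥ 10 yrs in jurisdiction — satisfied.
(2): F AND T → false.
(i) no delinquency — not met.
(ii) receipts ≤ $75,000 — not satisfied.
(a): F OR F → false.
(i) ≤ 24 employees — met.
(ii) in enterprise zone — holds.
(b): T OR T → true.
So (3) is not satisfied (F AND T).
Overall = F OR F OR F = false.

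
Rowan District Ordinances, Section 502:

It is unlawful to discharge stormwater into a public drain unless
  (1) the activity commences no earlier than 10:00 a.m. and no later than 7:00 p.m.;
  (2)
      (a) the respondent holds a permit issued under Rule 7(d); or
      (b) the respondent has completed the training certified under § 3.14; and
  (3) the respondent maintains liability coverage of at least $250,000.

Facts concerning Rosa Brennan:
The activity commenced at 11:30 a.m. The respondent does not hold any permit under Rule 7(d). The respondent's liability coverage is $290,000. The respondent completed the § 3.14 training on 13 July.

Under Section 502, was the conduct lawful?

Yes — lawful.

(1) start within hours — holds.
(a) holds permit — fails.
(b) training certified — satisfied.
(2): F OR T → true.
(3) coverage ≥ $250,000 — satisfied.
Overall = T AND T AND T = true.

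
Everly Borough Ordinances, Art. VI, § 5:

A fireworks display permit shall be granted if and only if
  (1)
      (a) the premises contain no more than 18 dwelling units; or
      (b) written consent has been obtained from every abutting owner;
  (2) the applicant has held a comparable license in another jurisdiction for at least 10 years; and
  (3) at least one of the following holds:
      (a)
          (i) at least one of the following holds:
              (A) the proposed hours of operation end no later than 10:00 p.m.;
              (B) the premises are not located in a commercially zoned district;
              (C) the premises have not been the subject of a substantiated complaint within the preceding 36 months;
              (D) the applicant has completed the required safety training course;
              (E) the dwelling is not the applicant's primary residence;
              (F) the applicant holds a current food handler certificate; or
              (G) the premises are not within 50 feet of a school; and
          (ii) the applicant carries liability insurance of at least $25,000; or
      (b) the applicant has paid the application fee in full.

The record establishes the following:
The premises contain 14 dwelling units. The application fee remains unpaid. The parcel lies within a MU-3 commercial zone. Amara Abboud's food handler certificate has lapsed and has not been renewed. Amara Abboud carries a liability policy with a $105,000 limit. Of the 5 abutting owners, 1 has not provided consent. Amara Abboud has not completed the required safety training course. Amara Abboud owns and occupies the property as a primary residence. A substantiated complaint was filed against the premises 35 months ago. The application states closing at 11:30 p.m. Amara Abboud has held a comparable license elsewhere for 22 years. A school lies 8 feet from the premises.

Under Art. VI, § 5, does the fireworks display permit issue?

(a) ≤ 18 units — satisfied.
(b) all abutters consent — not satisfied.
So (1) is satisfied (T OR F).
(2) prior license ≥ 10 yr — satisfied.
(A) closes by 10 p.m. — not satisfied.
(B) not (commercially zoned) — not satisfied.
(C) no complaint in 36 mo. — fails.
(D) safety training — not satisfied.
(E) not (primary residence) — fails.
(F) food handler cert. — not satisfied.
(G) ≥50 ft from school — fails.
(i) = F OR F OR F OR F OR F OR F OR F = false.
(ii) insurance ≥ $25,000 — holds.
(a): F AND T → false.
(b) fee paid — not met.
So (3) is not satisfied (F OR F).
Overall = T AND T AND F = false.

No — denied.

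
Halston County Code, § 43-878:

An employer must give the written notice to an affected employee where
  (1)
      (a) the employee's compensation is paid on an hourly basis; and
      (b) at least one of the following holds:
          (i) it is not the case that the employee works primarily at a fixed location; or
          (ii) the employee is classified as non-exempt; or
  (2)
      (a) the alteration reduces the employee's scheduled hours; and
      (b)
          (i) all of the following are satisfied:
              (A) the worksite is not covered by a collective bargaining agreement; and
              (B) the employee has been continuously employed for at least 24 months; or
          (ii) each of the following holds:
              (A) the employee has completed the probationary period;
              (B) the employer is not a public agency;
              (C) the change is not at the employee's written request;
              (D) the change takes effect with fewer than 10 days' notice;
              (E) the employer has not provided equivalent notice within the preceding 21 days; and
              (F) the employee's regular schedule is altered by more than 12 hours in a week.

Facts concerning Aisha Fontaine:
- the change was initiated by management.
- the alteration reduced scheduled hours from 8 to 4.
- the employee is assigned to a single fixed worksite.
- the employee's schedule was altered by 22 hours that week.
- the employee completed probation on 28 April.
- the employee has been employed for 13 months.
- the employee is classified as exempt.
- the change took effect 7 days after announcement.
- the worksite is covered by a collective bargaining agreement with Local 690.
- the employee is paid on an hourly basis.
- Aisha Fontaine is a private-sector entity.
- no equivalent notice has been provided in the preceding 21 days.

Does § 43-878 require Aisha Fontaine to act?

(a) hourly-paid — satisfied.
(i) not (fixed location) — fails.
(ii) non-exempt — not met.
So (b) is not satisfied (F OR F).
(1) = T AND F = false.
(a) hours reduced — met.
(A) no CBA — not met.
(B) tenure ≥ 24 mo. — not met.
(i): F AND F → false.
(A) past probation — holds.
(B) not (public agency) — satisfied.
(C) not employee-requested — met.
(D) < 10 days' notice — met.
(E) no recent notice — satisfied.
(F) schedule shift > 12h — holds.
So (ii) is satisfied (T AND T AND T AND T AND T AND T).
(b) = F OR T = true.
(2) = T AND T = true.
Overall: F OR T → true.

Yes — required.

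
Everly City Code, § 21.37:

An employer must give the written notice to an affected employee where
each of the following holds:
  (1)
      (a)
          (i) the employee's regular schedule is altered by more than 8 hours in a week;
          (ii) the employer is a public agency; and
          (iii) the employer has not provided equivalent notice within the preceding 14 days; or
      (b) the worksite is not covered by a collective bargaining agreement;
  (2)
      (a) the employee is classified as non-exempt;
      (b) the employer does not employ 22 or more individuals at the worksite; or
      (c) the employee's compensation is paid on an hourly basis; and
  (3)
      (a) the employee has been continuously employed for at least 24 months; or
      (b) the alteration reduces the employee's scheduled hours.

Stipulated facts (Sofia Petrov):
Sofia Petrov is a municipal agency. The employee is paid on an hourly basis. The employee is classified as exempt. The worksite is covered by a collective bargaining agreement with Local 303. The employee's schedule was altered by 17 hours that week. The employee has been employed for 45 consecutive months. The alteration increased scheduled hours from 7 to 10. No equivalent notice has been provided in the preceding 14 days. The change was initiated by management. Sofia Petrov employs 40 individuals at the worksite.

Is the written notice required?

Yes — required.

(i) schedule shift > 8h — holds.
(ii) public agency — met.
(iii) no recent notice — satisfied.
(a) = T AND T AND T = true.
(b) no CBA — fails.
So (1) is satisfied (T OR F).
(a) non-exempt — fails.
(b) not (≥ 22 at site) — not satisfied.
(c) hourly-paid — satisfied.
So (2) is satisfied (F OR F OR T).
(a) tenure ≥ 24 mo. — met.
(b) hours reduced — not met.
So (3) is satisfied (T OR F).
Overall = T AND T AND T = true.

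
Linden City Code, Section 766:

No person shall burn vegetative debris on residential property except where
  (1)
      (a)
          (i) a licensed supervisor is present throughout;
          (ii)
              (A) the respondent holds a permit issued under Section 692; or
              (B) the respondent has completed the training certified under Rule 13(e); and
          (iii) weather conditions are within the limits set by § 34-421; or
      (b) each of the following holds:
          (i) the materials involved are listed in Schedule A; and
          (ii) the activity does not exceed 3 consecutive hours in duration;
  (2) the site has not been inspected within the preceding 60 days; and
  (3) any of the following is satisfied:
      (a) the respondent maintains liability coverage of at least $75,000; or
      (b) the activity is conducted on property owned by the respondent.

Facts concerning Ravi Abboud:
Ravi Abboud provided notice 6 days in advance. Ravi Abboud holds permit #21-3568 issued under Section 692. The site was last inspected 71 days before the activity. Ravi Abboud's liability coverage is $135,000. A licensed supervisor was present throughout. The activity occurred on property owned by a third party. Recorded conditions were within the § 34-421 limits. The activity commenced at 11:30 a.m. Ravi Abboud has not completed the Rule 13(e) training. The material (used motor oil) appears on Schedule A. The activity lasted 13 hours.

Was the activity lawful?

Yes — lawful.

(i) supervisor present — holds.
(A) holds permit — met.
(B) training certified — not met.
(ii) = T OR F = true.
(iii) weather ok — holds.
So (a) is satisfied (T AND T AND T).
(i) Schedule A material — holds.
(ii) ≤ 3 hrs duration — not satisfied.
So (b) is not satisfied (T AND F).
(1): T OR F → true.
(2) not (site inspected) — satisfied.
(a) coverage ≥ $75,000 — met.
(b) own property — not met.
So (3) is satisfied (T OR F).
So Overall is satisfied (T AND T AND T).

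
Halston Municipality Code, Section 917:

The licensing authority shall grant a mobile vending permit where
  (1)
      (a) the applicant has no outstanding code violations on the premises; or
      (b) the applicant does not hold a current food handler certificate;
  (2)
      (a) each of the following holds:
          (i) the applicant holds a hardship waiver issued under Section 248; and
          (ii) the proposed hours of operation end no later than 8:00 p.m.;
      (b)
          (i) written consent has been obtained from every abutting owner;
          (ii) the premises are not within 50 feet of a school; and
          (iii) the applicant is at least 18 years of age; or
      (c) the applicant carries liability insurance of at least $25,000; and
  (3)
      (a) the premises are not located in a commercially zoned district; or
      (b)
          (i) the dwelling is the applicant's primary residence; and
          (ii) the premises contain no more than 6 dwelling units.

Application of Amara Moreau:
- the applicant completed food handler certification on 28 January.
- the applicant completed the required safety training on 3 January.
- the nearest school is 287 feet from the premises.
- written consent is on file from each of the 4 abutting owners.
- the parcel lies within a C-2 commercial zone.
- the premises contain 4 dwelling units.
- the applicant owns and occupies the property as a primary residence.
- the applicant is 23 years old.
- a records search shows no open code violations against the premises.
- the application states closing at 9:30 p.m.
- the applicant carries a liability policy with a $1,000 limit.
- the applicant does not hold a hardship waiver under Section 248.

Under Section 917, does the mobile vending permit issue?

Yes — granted.

(a) no code violations — satisfied.
(b) not (food handler cert.) — fails.
So (1) is satisfied (T OR F).
(i) hardship waiver — not satisfied.
(ii) closes by 8 p.m. — fails.
(a): F AND F → false.
(i) all abutters consent — met.
(ii) ≥50 ft from school — holds.
(iii) age ≥ 18 — satisfied.
So (b) is satisfied (T AND T AND T).
(c) insurance ≥ $25,000 — not met.
(2): F OR T OR F → true.
(a) not (commercially zoned) — fails.
(i) primary residence — holds.
(ii) ≤ 6 units — met.
So (b) is satisfied (T AND T).
(3) = F OR T = true.
So Overall is satisfied (T AND T AND T).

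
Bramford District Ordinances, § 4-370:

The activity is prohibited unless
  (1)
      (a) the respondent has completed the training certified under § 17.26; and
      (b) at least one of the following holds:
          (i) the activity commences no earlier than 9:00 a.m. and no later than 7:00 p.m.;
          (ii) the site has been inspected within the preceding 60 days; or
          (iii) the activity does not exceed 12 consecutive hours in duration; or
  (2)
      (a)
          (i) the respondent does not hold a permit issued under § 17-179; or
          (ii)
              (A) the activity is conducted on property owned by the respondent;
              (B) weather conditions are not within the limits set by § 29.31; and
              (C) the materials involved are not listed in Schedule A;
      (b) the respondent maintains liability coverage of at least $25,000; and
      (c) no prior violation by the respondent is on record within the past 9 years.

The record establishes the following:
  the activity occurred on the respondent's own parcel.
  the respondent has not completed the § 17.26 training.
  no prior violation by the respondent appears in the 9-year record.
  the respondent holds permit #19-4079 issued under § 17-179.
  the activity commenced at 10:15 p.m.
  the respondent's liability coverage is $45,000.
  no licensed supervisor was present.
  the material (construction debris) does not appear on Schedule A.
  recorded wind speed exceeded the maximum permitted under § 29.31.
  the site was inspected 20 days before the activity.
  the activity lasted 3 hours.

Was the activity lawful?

(a) training certified — not satisfied.
(i) start within hours — fails.
(ii) site inspected — satisfied.
(iii) ≤ 12 hrs duration — satisfied.
(b) = F OR T OR T = true.
So (1) is not satisfied (F AND T).
(i) not (holds permit) — not satisfied.
(A) own property — satisfied.
(B) not (weather ok) — met.
(C) not (Schedule A material) — met.
(ii): T AND T AND T → true.
(a) = F OR T = true.
(b) coverage ≥ $25,000 — met.
(c) no prior violation — satisfied.
So (2) is satisfied (T AND T AND T).
Overall: F OR T → true.

Yes — lawful.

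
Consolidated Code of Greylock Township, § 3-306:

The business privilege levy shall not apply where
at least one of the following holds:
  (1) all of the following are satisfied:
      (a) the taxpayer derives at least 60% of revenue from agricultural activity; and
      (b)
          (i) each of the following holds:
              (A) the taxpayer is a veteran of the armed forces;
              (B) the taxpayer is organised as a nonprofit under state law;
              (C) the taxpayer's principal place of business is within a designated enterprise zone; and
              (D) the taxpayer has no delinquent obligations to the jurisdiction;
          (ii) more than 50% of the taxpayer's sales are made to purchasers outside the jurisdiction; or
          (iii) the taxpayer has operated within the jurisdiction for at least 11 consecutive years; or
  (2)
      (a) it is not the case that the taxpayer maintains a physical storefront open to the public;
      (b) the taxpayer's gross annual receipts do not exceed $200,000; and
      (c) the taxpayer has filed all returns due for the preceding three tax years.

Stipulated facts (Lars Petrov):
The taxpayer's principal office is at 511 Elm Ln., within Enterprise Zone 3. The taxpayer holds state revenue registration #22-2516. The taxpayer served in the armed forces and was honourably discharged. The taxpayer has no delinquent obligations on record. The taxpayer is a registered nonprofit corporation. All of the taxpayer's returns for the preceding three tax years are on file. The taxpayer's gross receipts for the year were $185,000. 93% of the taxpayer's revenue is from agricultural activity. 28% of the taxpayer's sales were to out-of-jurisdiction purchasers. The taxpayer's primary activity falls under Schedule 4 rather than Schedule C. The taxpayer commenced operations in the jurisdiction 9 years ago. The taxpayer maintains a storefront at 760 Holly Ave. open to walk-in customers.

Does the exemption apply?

(a) ≥60% agricultural — satisfied.
(A) veteran — met.
(B) nonprofit — holds.
(C) in enterprise zone — satisfied.
(D) no delinquency — holds.
So (i) is satisfied (T AND T AND T AND T).
(ii) >50% out-of-jur. sales — fails.
(iii) ≥ 11 yrs in jurisdiction — not met.
(b) = T OR F OR F = true.
(1) = T AND T = true.
(a) not (has storefront) — fails.
(b) receipts ≤ $200,000 — met.
(c) returns current — satisfied.
(2): F AND T AND T → false.
Overall = T OR F = true.

Yes — exempt.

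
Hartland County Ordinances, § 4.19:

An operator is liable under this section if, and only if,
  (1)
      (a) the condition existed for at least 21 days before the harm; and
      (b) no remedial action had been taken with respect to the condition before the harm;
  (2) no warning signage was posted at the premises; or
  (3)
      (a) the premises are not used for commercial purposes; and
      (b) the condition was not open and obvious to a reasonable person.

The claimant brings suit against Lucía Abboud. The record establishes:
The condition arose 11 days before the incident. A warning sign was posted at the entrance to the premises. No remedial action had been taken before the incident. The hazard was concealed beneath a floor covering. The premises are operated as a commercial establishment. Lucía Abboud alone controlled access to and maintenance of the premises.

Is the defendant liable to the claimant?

No — not liable.

(a) condition ≥21 days old — fails.
(b) no remedial action — met.
(1): F AND T → false.
(2) no signage posted — fails.
(a) not (commercial use) — not met.
(b) not open/obvious — met.
So (3) is not satisfied (F AND T).
So Overall is not satisfied (F OR F OR F).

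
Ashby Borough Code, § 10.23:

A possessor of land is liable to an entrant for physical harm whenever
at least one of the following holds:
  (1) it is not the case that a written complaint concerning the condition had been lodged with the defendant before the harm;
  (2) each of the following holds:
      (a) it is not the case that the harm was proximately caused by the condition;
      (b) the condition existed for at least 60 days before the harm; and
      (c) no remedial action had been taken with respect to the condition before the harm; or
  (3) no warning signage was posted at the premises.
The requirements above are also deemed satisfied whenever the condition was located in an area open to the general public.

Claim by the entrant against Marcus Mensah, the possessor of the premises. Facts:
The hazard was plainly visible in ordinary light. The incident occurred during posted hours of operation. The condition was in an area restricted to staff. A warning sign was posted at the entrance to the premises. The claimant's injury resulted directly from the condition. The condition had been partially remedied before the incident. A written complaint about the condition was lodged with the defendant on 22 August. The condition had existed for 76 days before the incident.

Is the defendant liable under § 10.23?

No — not liable.

(1) not (complaint lodged) — not met.
(a) not (proximate cause) — not met.
(b) condition ≥60 days old — satisfied.
(c) no remedial action — not satisfied.
So (2) is not satisfied (F AND T AND F).
(3) no signage posted — not satisfied.
Overall: F OR F OR F → false.
Exception (public area) — not satisfied.
Result: main false OR exception false → false.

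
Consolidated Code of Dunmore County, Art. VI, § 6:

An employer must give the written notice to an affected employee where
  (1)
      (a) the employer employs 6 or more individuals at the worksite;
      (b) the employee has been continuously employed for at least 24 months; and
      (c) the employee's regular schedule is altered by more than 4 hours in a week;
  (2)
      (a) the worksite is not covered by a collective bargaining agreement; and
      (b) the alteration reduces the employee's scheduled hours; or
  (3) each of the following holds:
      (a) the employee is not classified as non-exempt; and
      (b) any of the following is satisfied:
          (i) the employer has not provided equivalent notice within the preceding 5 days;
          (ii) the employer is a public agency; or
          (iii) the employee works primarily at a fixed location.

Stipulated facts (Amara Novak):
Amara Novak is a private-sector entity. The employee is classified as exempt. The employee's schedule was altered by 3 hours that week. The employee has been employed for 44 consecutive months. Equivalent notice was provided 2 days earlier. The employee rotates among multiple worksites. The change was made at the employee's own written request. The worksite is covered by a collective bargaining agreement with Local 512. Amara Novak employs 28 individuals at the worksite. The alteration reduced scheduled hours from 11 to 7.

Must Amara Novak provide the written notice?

No — not required.

(a) ≥ 6 at site — met.
(b) tenure ≥ 24 mo. — met.
(c) schedule shift > 4h — not met.
So (1) is not satisfied (T AND T AND F).
(a) no CBA — fails.
(b) hours reduced — satisfied.
(2) = F AND T = false.
(a) not (non-exempt) — met.
(i) no recent notice — fails.
(ii) public agency — not satisfied.
(iii) fixed location — not satisfied.
(b) = F OR F OR F = false.
(3) = T AND F = false.
So Overall is not satisfied (F OR F OR F).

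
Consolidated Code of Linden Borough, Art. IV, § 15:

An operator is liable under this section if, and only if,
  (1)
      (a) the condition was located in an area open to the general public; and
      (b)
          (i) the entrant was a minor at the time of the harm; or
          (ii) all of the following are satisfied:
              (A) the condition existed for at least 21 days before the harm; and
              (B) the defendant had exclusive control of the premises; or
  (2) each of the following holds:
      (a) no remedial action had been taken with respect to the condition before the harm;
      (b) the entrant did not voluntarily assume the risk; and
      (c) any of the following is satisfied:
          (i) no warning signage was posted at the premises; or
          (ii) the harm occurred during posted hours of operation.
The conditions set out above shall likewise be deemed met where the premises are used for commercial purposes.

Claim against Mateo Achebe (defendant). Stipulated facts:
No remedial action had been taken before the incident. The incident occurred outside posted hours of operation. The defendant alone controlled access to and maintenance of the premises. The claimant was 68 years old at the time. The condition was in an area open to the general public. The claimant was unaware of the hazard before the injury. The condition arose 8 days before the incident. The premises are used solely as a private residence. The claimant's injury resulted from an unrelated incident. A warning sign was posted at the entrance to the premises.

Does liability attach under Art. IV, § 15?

No — not liable.

(a) public area — met.
(i) entrant a minor — fails.
(A) condition ≥21 days old — not met.
(B) exclusive control — met.
(ii) = F AND T = false.
(b) = F OR F = false.
(1): T AND F → false.
(a) no remedial action — holds.
(b) no assumed risk — holds.
(i) no signage posted — fails.
(ii) during posted hours — fails.
So (c) is not satisfied (F OR F).
So (2) is not satisfied (T AND T AND F).
Overall = F OR F = false.
Exception (commercial use) — not satisfied.
Result: main false OR exception false → false.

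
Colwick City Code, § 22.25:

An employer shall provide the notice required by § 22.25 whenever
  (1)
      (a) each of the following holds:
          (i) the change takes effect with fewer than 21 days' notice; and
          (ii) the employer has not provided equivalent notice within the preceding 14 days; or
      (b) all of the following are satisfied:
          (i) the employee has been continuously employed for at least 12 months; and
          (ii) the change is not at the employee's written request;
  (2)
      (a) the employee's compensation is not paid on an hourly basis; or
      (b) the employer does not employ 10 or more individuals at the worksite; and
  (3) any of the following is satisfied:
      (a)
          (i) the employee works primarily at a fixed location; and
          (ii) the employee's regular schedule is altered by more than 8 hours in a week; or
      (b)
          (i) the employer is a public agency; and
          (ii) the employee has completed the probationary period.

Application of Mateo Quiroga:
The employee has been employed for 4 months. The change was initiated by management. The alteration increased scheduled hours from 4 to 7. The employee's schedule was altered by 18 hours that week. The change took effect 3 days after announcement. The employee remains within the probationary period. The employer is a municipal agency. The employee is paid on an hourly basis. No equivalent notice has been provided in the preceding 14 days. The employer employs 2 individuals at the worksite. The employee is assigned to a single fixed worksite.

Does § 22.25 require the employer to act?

Yes — required.

(i) < 21 days' notice — met.
(ii) no recent notice — met.
(a) = T AND T = true.
(i) tenure ≥ 12 mo. — fails.
(ii) not employee-requested — holds.
So (b) is not satisfied (F AND T).
(1): T OR F → true.
(a) not (hourly-paid) — not met.
(b) not (≥ 10 at site) — met.
(2) = F OR T = true.
(i) fixed location — holds.
(ii) schedule shift > 8h — met.
(a): T AND T → true.
(i) public agency — met.
(ii) past probation — not satisfied.
(b): T AND F → false.
(3): T OR F → true.
Overall = T AND T AND T = true.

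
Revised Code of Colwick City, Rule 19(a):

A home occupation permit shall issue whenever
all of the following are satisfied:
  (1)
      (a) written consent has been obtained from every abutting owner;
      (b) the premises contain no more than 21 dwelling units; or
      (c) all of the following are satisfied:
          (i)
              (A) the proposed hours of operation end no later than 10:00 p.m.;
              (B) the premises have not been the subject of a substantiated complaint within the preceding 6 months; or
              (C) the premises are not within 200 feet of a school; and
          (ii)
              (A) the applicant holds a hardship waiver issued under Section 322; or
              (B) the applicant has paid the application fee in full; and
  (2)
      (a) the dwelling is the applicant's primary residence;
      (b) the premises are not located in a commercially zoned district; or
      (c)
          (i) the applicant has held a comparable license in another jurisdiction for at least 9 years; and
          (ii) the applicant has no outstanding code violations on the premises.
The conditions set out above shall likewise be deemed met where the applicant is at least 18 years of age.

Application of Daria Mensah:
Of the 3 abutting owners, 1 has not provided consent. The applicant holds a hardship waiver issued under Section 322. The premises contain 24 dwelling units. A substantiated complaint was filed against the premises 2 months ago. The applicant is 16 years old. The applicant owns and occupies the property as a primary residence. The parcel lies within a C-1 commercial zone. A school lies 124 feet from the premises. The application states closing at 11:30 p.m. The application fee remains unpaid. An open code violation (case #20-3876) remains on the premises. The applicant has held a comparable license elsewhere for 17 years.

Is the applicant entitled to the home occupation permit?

No — denied.

(a) all abutters consent — fails.
(b) ≤ 21 units — not met.
(A) closes by 10 p.m. — not satisfied.
(B) no complaint in 6 mo. — not satisfied.
(C) ≥200 ft from school — not satisfied.
(i): F OR F OR F → false.
(A) hardship waiver — satisfied.
(B) fee paid — not satisfied.
So (ii) is satisfied (T OR F).
(c) = F AND T = false.
So (1) is not satisfied (F OR F OR F).
(a) primary residence — holds.
(b) not (commercially zoned) — not satisfied.
(i) prior license ≥ 9 yr — holds.
(ii) no code violations — not satisfied.
So (c) is not satisfied (T AND F).
(2): T OR F OR F → true.
Overall: F AND T → false.
Exception (age ≥ 18) — not satisfied.
Result: main false OR exception false → false.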